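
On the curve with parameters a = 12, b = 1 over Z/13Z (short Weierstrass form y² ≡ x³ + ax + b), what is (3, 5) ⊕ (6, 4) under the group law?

(3, 5) + (6, 4). λ = (4 - 5)/(6 - 3) ≡ 12/3 mod 13. 3⁻¹ ≡ 9 (mod 13), so λ ≡ 4.
  x = λ² - 3 - 6 = 16 - 9 ≡ 7; y = λ·(3 - 7) - 5 ≡ 5. → (7, 5)

(7, 5)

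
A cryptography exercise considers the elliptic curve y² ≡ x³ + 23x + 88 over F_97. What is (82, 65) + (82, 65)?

(42, 8)

tangent at (82, 65): λ = (3·82² + 23)/(2·65) ≡ 19/33. 33⁻¹ ≡ 50 (mod 97) since 33·50 = 1650 ≡ 1, so λ ≡ 19·50 ≡ 77.
  x = λ² - 82 - 82 = 5929 - 164 ≡ 42; y = λ·(82 - 42) - 65 ≡ 8. → (42, 8)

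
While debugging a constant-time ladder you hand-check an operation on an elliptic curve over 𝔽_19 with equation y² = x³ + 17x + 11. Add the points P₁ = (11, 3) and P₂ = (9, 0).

(11, 3) + (9, 0). λ = (0 - 3)/(9 - 11) ≡ 16/17 mod 19. 17⁻¹ ≡ 9 (mod 19) since 17·9 = 153 ≡ 1, so λ ≡ 11.
  x = λ² - 11 - 9 = 121 - 20 ≡ 6; y = λ·(11 - 6) - 3 ≡ 14. → (6, 14)

(6, 14)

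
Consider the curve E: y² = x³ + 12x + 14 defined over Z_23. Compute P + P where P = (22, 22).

(18, 17)

tangent at (22, 22): λ = (3·22² + 12)/(2·22) ≡ 15/21. 21⁻¹ ≡ 11 (mod 23) since 21·11 = 231 ≡ 1, so λ ≡ 15·11 ≡ 4.
  x = λ² - 22 - 22 = 16 - 44 ≡ 18; y = λ·(22 - 18) - 22 ≡ 17. → (18, 17)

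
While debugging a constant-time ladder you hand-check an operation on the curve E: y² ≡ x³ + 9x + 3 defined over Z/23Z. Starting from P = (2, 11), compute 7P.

(7, 15)

Double-and-add on 7 = (111)₂. Start with P = (2, 11) for the leading 1-bit.
double: tangent at (2, 11): λ = (3·2² + 9)/(2·11) ≡ 21/22. 22⁻¹ ≡ 22 (mod 23) since 22·22 = 484 ≡ 1, so λ ≡ 21·22 ≡ 2.
  x = λ² - 2 - 2 = 4 - 4 ≡ 0; y = λ·(2 - 0) - 11 ≡ 16. → (0, 16)
add P: (0, 16) + (2, 11). λ = (11 - 16)/(2 - 0) ≡ 18/2 mod 23. 2⁻¹ ≡ 12 (mod 23) since 2·12 = 24 ≡ 1, so λ ≡ 9.
  x = λ² - 0 - 2 = 81 - 2 ≡ 10; y = λ·(0 - 10) - 16 ≡ 9. → (10, 9)
double: tangent at (10, 9): λ = (3·10² + 9)/(2·9) ≡ 10/18. 18⁻¹ ≡ 9 (mod 23), so λ ≡ 10·9 ≡ 21.
  x = λ² - 10 - 10 = 441 - 20 ≡ 7; y = λ·(10 - 7) - 9 ≡ 8. → (7, 8)
add P: (7, 8) + (2, 11). λ = (11 - 8)/(2 - 7) ≡ 3/18 mod 23. 18⁻¹ ≡ 9 (mod 23), so λ ≡ 4.
  x = λ² - 7 - 2 = 16 - 9 ≡ 7; y = λ·(7 - 7) - 8 ≡ 15. → (7, 15)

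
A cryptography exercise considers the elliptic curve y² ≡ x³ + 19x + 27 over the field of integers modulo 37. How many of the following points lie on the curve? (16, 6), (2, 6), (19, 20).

1

(16, 6): 6² ≡ 36, rhs ≡ 24 → off.
(2, 6): 6² ≡ 36, rhs ≡ 36 → on.
(19, 20): 20² ≡ 30, rhs ≡ 32 → off.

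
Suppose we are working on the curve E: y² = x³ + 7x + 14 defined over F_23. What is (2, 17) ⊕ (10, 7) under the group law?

(2, 17) + (10, 7). λ = (7 - 17)/(10 - 2) ≡ 13/8 mod 23. 8⁻¹ ≡ 3 (mod 23) since 8·3 = 24 ≡ 1, so λ ≡ 16.
  x = λ² - 2 - 10 = 256 - 12 ≡ 14; y = λ·(2 - 14) - 17 ≡ 21. → (14, 21)

(14, 21)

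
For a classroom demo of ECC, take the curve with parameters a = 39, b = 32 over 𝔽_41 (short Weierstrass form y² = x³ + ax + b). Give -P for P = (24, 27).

-(24, 27) = (24, -27 mod 41) = (24, 14).

(24, 14)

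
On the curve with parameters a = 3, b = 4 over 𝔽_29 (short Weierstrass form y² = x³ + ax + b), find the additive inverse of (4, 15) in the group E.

-(4, 15) = (4, -15 mod 29) = (4, 14).

(4, 14)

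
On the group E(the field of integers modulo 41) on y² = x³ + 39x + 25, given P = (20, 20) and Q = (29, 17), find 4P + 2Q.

First 4P:
Double-and-add on 4 = (100)₂. Start with P = (20, 20) for the leading 1-bit.
double: tangent at (20, 20): λ = (3·20² + 39)/(2·20) ≡ 9/40. 40⁻¹ ≡ 40 (mod 41) since 40·40 = 1600 ≡ 1, so λ ≡ 9·40 ≡ 32.
  x = λ² - 20 - 20 = 1024 - 40 ≡ 0; y = λ·(20 - 0) - 20 ≡ 5. → (0, 5)
double: tangent at (0, 5): λ = (3·0² + 39)/(2·5) ≡ 39/10. 10⁻¹ ≡ 37 (mod 41) since 10·37 = 370 ≡ 1, so λ ≡ 39·37 ≡ 8.
  x = λ² - 0 - 0 = 64 - 0 ≡ 23; y = λ·(0 - 23) - 5 ≡ 16. → (23, 16)
4P = (23, 16).
Next 2Q:
Repeated addition: build up to 2Q.
2Q: tangent at (29, 17): λ = (3·29² + 39)/(2·17) ≡ 20/34. 34⁻¹ ≡ 35 (mod 41), so λ ≡ 20·35 ≡ 3.
  x = λ² - 29 - 29 = 9 - 58 ≡ 33; y = λ·(29 - 33) - 17 ≡ 12. → (33, 12)
2Q = (33, 12).
Finally 4P + 2Q:
(23, 16) + (33, 12). λ = (12 - 16)/(33 - 23) ≡ 37/10 mod 41. 10⁻¹ ≡ 37 (mod 41), so λ ≡ 16.
  x = λ² - 23 - 33 = 256 - 56 ≡ 36; y = λ·(23 - 36) - 16 ≡ 22. → (36, 22)

(36, 22)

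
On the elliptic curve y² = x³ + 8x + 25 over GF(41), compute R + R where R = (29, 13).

(28, 26)

tangent at (29, 13): λ = (3·29² + 8)/(2·13) ≡ 30/26. 26⁻¹ ≡ 30 (mod 41), so λ ≡ 30·30 ≡ 39.
  x = λ² - 29 - 29 = 1521 - 58 ≡ 28; y = λ·(29 - 28) - 13 ≡ 26. → (28, 26)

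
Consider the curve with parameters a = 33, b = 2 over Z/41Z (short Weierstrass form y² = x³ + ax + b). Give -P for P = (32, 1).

-(32, 1) = (32, -1 mod 41) = (32, 40).

(32, 40)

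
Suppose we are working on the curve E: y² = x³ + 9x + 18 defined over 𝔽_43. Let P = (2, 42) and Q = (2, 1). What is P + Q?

O

The two points share x = 2 and their y-coordinates satisfy 42 + 1 ≡ 0 (mod 43), so they are inverses. Their sum is O.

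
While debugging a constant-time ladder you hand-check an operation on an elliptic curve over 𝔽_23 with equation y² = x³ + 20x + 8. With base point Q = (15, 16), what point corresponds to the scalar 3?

Repeated addition: build up to 3Q.
2Q: tangent at (15, 16): λ = (3·15² + 20)/(2·16) ≡ 5/9. 9⁻¹ ≡ 18 (mod 23), so λ ≡ 5·18 ≡ 21.
  x = λ² - 15 - 15 = 441 - 30 ≡ 20; y = λ·(15 - 20) - 16 ≡ 17. → (20, 17)
3Q: (20, 17) + (15, 16). λ = (16 - 17)/(15 - 20) ≡ 22/18 mod 23. 18⁻¹ ≡ 9 (mod 23), so λ ≡ 14.
  x = λ² - 20 - 15 = 196 - 35 ≡ 0; y = λ·(20 - 0) - 17 ≡ 10. → (0, 10)

(0, 10)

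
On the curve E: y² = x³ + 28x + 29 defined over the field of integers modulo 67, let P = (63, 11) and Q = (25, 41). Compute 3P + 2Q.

(61, 39)

First 3P:
Repeated addition: build up to 3P.
2P: tangent at (63, 11): λ = (3·63² + 28)/(2·11) ≡ 9/22. 22⁻¹ ≡ 64 (mod 67), so λ ≡ 9·64 ≡ 40.
  x = λ² - 63 - 63 = 1600 - 126 ≡ 0; y = λ·(63 - 0) - 11 ≡ 30. → (0, 30)
3P: (0, 30) + (63, 11). λ = (11 - 30)/(63 - 0) ≡ 48/63 mod 67. 63⁻¹ ≡ 50 (mod 67) since 63·50 = 3150 ≡ 1, so λ ≡ 55.
  x = λ² - 0 - 63 = 3025 - 63 ≡ 14; y = λ·(0 - 14) - 30 ≡ 4. → (14, 4)
3P = (14, 4).
Next 2Q:
Repeated addition: build up to 2Q.
2Q: tangent at (25, 41): λ = (3·25² + 28)/(2·41) ≡ 27/15. 15⁻¹ ≡ 9 (mod 67), so λ ≡ 27·9 ≡ 42.
  x = λ² - 25 - 25 = 1764 - 50 ≡ 39; y = λ·(25 - 39) - 41 ≡ 41. → (39, 41)
2Q = (39, 41).
Finally 3P + 2Q:
(14, 4) + (39, 41). λ = (41 - 4)/(39 - 14) ≡ 37/25 mod 67. 25⁻¹ ≡ 59 (mod 67) since 25·59 = 1475 ≡ 1, so λ ≡ 39.
  x = λ² - 14 - 39 = 1521 - 53 ≡ 61; y = λ·(14 - 61) - 4 ≡ 39. → (61, 39)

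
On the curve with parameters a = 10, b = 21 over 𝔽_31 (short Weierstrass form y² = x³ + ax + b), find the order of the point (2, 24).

12

2P: tangent at (2, 24): λ = (3·2² + 10)/(2·24) ≡ 22/17. 17⁻¹ ≡ 11 (mod 31), so λ ≡ 22·11 ≡ 25.
  x = λ² - 2 - 2 = 625 - 4 ≡ 1; y = λ·(2 - 1) - 24 ≡ 1. → (1, 1)
3P: (1, 1) + (2, 24). λ = (24 - 1)/(2 - 1) ≡ 23/1 mod 31. 1⁻¹ ≡ 1 (mod 31) since 1·1 = 1 ≡ 1, so λ ≡ 23.
  x = λ² - 1 - 2 = 529 - 3 ≡ 30; y = λ·(1 - 30) - 1 ≡ 14. → (30, 14)
4P: (30, 14) + (2, 24). λ = (24 - 14)/(2 - 30) ≡ 10/3 mod 31. 3⁻¹ ≡ 21 (mod 31), so λ ≡ 24.
  x = λ² - 30 - 2 = 576 - 32 ≡ 17; y = λ·(30 - 17) - 14 ≡ 19. → (17, 19)
5P: (17, 19) + (2, 24). λ = (24 - 19)/(2 - 17) ≡ 5/16 mod 31. 16⁻¹ ≡ 2 (mod 31) since 16·2 = 32 ≡ 1, so λ ≡ 10.
  x = λ² - 17 - 2 = 100 - 19 ≡ 19; y = λ·(17 - 19) - 19 ≡ 23. → (19, 23)
6P: (19, 23) + (2, 24). λ = (24 - 23)/(2 - 19) ≡ 1/14 mod 31. 14⁻¹ ≡ 20 (mod 31) since 14·20 = 280 ≡ 1, so λ ≡ 20.
  x = λ² - 19 - 2 = 400 - 21 ≡ 7; y = λ·(19 - 7) - 23 ≡ 0. → (7, 0)
7P: (7, 0) + (2, 24). λ = (24 - 0)/(2 - 7) ≡ 24/26 mod 31. 26⁻¹ ≡ 6 (mod 31), so λ ≡ 20.
  x = λ² - 7 - 2 = 400 - 9 ≡ 19; y = λ·(7 - 19) - 0 ≡ 8. → (19, 8)
8P: (19, 8) + (2, 24). λ = (24 - 8)/(2 - 19) ≡ 16/14 mod 31. 14⁻¹ ≡ 20 (mod 31) since 14·20 = 280 ≡ 1, so λ ≡ 10.
  x = λ² - 19 - 2 = 100 - 21 ≡ 17; y = λ·(19 - 17) - 8 ≡ 12. → (17, 12)
9P: (17, 12) + (2, 24). λ = (24 - 12)/(2 - 17) ≡ 12/16 mod 31. 16⁻¹ ≡ 2 (mod 31), so λ ≡ 24.
  x = λ² - 17 - 2 = 576 - 19 ≡ 30; y = λ·(17 - 30) - 12 ≡ 17. → (30, 17)
10P: (30, 17) + (2, 24). λ = (24 - 17)/(2 - 30) ≡ 7/3 mod 31. 3⁻¹ ≡ 21 (mod 31) since 3·21 = 63 ≡ 1, so λ ≡ 23.
  x = λ² - 30 - 2 = 529 - 32 ≡ 1; y = λ·(30 - 1) - 17 ≡ 30. → (1, 30)
11P: (1, 30) + (2, 24). λ = (24 - 30)/(2 - 1) ≡ 25/1 mod 31. 1⁻¹ ≡ 1 (mod 31), so λ ≡ 25.
  x = λ² - 1 - 2 = 625 - 3 ≡ 2; y = λ·(1 - 2) - 30 ≡ 7. → (2, 7)
12P: (2, 7) + (2, 24): same x and y₁ ≡ -y₂, so the sum is the point at infinity.
12P = the point at infinity, so the order is 12.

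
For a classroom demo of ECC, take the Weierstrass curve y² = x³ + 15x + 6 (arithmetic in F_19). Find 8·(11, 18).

(4, 15)

Write P = (11, 18).
Repeated addition: build up to 8P.
2P: tangent at (11, 18): λ = (3·11² + 15)/(2·18) ≡ 17/17. 17⁻¹ ≡ 9 (mod 19), so λ ≡ 17·9 ≡ 1.
  x = λ² - 11 - 11 = 1 - 22 ≡ 17; y = λ·(11 - 17) - 18 ≡ 14. → (17, 14)
3P: (17, 14) + (11, 18). λ = (18 - 14)/(11 - 17) ≡ 4/13 mod 19. 13⁻¹ ≡ 3 (mod 19) since 13·3 = 39 ≡ 1, so λ ≡ 12.
  x = λ² - 17 - 11 = 144 - 28 ≡ 2; y = λ·(17 - 2) - 14 ≡ 14. → (2, 14)
4P: (2, 14) + (11, 18). λ = (18 - 14)/(11 - 2) ≡ 4/9 mod 19. 9⁻¹ ≡ 17 (mod 19) since 9·17 = 153 ≡ 1, so λ ≡ 11.
  x = λ² - 2 - 11 = 121 - 13 ≡ 13; y = λ·(2 - 13) - 14 ≡ 17. → (13, 17)
5P: (13, 17) + (11, 18). λ = (18 - 17)/(11 - 13) ≡ 1/17 mod 19. 17⁻¹ ≡ 9 (mod 19) since 17·9 = 153 ≡ 1, so λ ≡ 9.
  x = λ² - 13 - 11 = 81 - 24 ≡ 0; y = λ·(13 - 0) - 17 ≡ 5. → (0, 5)
6P: (0, 5) + (11, 18). λ = (18 - 5)/(11 - 0) ≡ 13/11 mod 19. 11⁻¹ ≡ 7 (mod 19), so λ ≡ 15.
  x = λ² - 0 - 11 = 225 - 11 ≡ 5; y = λ·(0 - 5) - 5 ≡ 15. → (5, 15)
7P: (5, 15) + (11, 18). λ = (18 - 15)/(11 - 5) ≡ 3/6 mod 19. 6⁻¹ ≡ 16 (mod 19) since 6·16 = 96 ≡ 1, so λ ≡ 10.
  x = λ² - 5 - 11 = 100 - 16 ≡ 8; y = λ·(5 - 8) - 15 ≡ 12. → (8, 12)
8P: (8, 12) + (11, 18). λ = (18 - 12)/(11 - 8) ≡ 6/3 mod 19. 3⁻¹ ≡ 13 (mod 19) since 3·13 = 39 ≡ 1, so λ ≡ 2.
  x = λ² - 8 - 11 = 4 - 19 ≡ 4; y = λ·(8 - 4) - 12 ≡ 15. → (4, 15)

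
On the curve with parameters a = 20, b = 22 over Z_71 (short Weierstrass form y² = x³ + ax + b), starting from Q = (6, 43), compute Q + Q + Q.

Repeated addition: build up to 3Q.
2Q: tangent at (6, 43): λ = (3·6² + 20)/(2·43) ≡ 57/15. 15⁻¹ ≡ 19 (mod 71), so λ ≡ 57·19 ≡ 18.
  x = λ² - 6 - 6 = 324 - 12 ≡ 28; y = λ·(6 - 28) - 43 ≡ 58. → (28, 58)
3Q: (28, 58) + (6, 43). λ = (43 - 58)/(6 - 28) ≡ 56/49 mod 71. 49⁻¹ ≡ 29 (mod 71), so λ ≡ 62.
  x = λ² - 28 - 6 = 3844 - 34 ≡ 47; y = λ·(28 - 47) - 58 ≡ 42. → (47, 42)

(47, 42)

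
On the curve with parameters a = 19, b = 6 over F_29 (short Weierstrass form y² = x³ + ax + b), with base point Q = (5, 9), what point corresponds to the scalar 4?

(19, 11)

Repeated addition: build up to 4Q.
2Q: tangent at (5, 9): λ = (3·5² + 19)/(2·9) ≡ 7/18. 18⁻¹ ≡ 21 (mod 29), so λ ≡ 7·21 ≡ 2.
  x = λ² - 5 - 5 = 4 - 10 ≡ 23; y = λ·(5 - 23) - 9 ≡ 13. → (23, 13)
3Q: (23, 13) + (5, 9). λ = (9 - 13)/(5 - 23) ≡ 25/11 mod 29. 11⁻¹ ≡ 8 (mod 29), so λ ≡ 26.
  x = λ² - 23 - 5 = 676 - 28 ≡ 10; y = λ·(23 - 10) - 13 ≡ 6. → (10, 6)
4Q: (10, 6) + (5, 9). λ = (9 - 6)/(5 - 10) ≡ 3/24 mod 29. 24⁻¹ ≡ 23 (mod 29), so λ ≡ 11.
  x = λ² - 10 - 5 = 121 - 15 ≡ 19; y = λ·(10 - 19) - 6 ≡ 11. → (19, 11)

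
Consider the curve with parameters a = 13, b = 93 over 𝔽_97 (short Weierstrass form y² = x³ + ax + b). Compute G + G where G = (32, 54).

tangent at (32, 54): λ = (3·32² + 13)/(2·54) ≡ 78/11. 11⁻¹ ≡ 53 (mod 97) since 11·53 = 583 ≡ 1, so λ ≡ 78·53 ≡ 60.
  x = λ² - 32 - 32 = 3600 - 64 ≡ 44; y = λ·(32 - 44) - 54 ≡ 2. → (44, 2)

(44, 2)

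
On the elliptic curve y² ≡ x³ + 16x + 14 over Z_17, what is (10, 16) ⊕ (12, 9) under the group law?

(3, 2)

(10, 16) + (12, 9). λ = (9 - 16)/(12 - 10) ≡ 10/2 mod 17. 2⁻¹ ≡ 9 (mod 17), so λ ≡ 5.
  x = λ² - 10 - 12 = 25 - 22 ≡ 3; y = λ·(10 - 3) - 16 ≡ 2. → (3, 2)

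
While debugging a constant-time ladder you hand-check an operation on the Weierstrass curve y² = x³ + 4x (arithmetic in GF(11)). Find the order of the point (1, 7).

3

2P: tangent at (1, 7): λ = (3·1² + 4)/(2·7) ≡ 7/3. 3⁻¹ ≡ 4 (mod 11), so λ ≡ 7·4 ≡ 6.
  x = λ² - 1 - 1 = 36 - 2 ≡ 1; y = λ·(1 - 1) - 7 ≡ 4. → (1, 4)
3P: (1, 4) + (1, 7): same x and y₁ ≡ -y₂, so the sum is ∞.
3P = ∞, so the order is 3.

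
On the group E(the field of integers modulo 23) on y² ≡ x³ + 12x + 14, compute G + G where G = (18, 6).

tangent at (18, 6): λ = (3·18² + 12)/(2·6) ≡ 18/12. 12⁻¹ ≡ 2 (mod 23), so λ ≡ 18·2 ≡ 13.
  x = λ² - 18 - 18 = 169 - 36 ≡ 18; y = λ·(18 - 18) - 6 ≡ 17. → (18, 17)

(18, 17)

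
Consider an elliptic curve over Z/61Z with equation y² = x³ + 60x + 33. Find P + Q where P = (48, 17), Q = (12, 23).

(40, 2)

(48, 17) + (12, 23). λ = (23 - 17)/(12 - 48) ≡ 6/25 mod 61. 25⁻¹ ≡ 22 (mod 61) since 25·22 = 550 ≡ 1, so λ ≡ 10.
  x = λ² - 48 - 12 = 100 - 60 ≡ 40; y = λ·(48 - 40) - 17 ≡ 2. → (40, 2)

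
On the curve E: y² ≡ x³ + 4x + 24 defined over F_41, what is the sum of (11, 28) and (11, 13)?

O

The two points share x = 11 and their y-coordinates satisfy 28 + 13 ≡ 0 (mod 41), so they are inverses. Their sum is ∞.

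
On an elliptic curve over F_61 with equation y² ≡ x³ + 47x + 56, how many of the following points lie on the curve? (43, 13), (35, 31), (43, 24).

(43, 13): 13² ≡ 47, rhs ≡ 27 → off.
(35, 31): 31² ≡ 46, rhs ≡ 46 → on.
(43, 24): 24² ≡ 27, rhs ≡ 27 → on.

2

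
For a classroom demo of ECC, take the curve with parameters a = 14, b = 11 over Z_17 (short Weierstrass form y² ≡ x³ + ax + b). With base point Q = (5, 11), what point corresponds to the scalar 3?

(16, 9)

Repeated addition: build up to 3Q.
2Q: tangent at (5, 11): λ = (3·5² + 14)/(2·11) ≡ 4/5. 5⁻¹ ≡ 7 (mod 17) since 5·7 = 35 ≡ 1, so λ ≡ 4·7 ≡ 11.
  x = λ² - 5 - 5 = 121 - 10 ≡ 9; y = λ·(5 - 9) - 11 ≡ 13. → (9, 13)
3Q: (9, 13) + (5, 11). λ = (11 - 13)/(5 - 9) ≡ 15/13 mod 17. 13⁻¹ ≡ 4 (mod 17) since 13·4 = 52 ≡ 1, so λ ≡ 9.
  x = λ² - 9 - 5 = 81 - 14 ≡ 16; y = λ·(9 - 16) - 13 ≡ 9. → (16, 9)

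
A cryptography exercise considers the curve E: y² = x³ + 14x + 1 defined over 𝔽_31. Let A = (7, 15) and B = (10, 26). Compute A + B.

(7, 15) + (10, 26). λ = (26 - 15)/(10 - 7) ≡ 11/3 mod 31. 3⁻¹ ≡ 21 (mod 31) since 3·21 = 63 ≡ 1, so λ ≡ 14.
  x = λ² - 7 - 10 = 196 - 17 ≡ 24; y = λ·(7 - 24) - 15 ≡ 26. → (24, 26)

(24, 26)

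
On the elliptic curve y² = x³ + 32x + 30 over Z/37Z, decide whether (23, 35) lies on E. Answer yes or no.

y² = 35² ≡ 4; x³ + 32x + 30 = 12933 ≡ 20 (mod 37). 4 ≠ 20.

no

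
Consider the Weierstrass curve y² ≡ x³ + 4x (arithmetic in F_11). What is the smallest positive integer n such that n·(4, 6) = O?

2P: tangent at (4, 6): λ = (3·4² + 4)/(2·6) ≡ 8/1. 1⁻¹ ≡ 1 (mod 11), so λ ≡ 8·1 ≡ 8.
  x = λ² - 4 - 4 = 64 - 8 ≡ 1; y = λ·(4 - 1) - 6 ≡ 7. → (1, 7)
3P: (1, 7) + (4, 6). λ = (6 - 7)/(4 - 1) ≡ 10/3 mod 11. 3⁻¹ ≡ 4 (mod 11), so λ ≡ 7.
  x = λ² - 1 - 4 = 49 - 5 ≡ 0; y = λ·(1 - 0) - 7 ≡ 0. → (0, 0)
4P: (0, 0) + (4, 6). λ = (6 - 0)/(4 - 0) ≡ 6/4 mod 11. 4⁻¹ ≡ 3 (mod 11) since 4·3 = 12 ≡ 1, so λ ≡ 7.
  x = λ² - 0 - 4 = 49 - 4 ≡ 1; y = λ·(0 - 1) - 0 ≡ 4. → (1, 4)
5P: (1, 4) + (4, 6). λ = (6 - 4)/(4 - 1) ≡ 2/3 mod 11. 3⁻¹ ≡ 4 (mod 11) since 3·4 = 12 ≡ 1, so λ ≡ 8.
  x = λ² - 1 - 4 = 64 - 5 ≡ 4; y = λ·(1 - 4) - 4 ≡ 5. → (4, 5)
6P: (4, 5) + (4, 6): same x and y₁ ≡ -y₂, so the sum is O.
6P = O, so the order is 6.

6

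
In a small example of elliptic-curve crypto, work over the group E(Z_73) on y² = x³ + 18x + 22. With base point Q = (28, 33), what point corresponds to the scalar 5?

(58, 10)

Double-and-add on 5 = (101)₂. Start with Q = (28, 33) for the leading 1-bit.
double: tangent at (28, 33): λ = (3·28² + 18)/(2·33) ≡ 34/66. 66⁻¹ ≡ 52 (mod 73) since 66·52 = 3432 ≡ 1, so λ ≡ 34·52 ≡ 16.
  x = λ² - 28 - 28 = 256 - 56 ≡ 54; y = λ·(28 - 54) - 33 ≡ 62. → (54, 62)
double: tangent at (54, 62): λ = (3·54² + 18)/(2·62) ≡ 6/51. 51⁻¹ ≡ 63 (mod 73) since 51·63 = 3213 ≡ 1, so λ ≡ 6·63 ≡ 13.
  x = λ² - 54 - 54 = 169 - 108 ≡ 61; y = λ·(54 - 61) - 62 ≡ 66. → (61, 66)
add Q: (61, 66) + (28, 33). λ = (33 - 66)/(28 - 61) ≡ 40/40 mod 73. 40⁻¹ ≡ 42 (mod 73) since 40·42 = 1680 ≡ 1, so λ ≡ 1.
  x = λ² - 61 - 28 = 1 - 89 ≡ 58; y = λ·(61 - 58) - 66 ≡ 10. → (58, 10)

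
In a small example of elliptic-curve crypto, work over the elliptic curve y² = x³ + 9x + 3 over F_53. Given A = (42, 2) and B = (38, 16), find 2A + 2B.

(27, 1)

First 2A:
Repeated addition: build up to 2A.
2A: tangent at (42, 2): λ = (3·42² + 9)/(2·2) ≡ 1/4. 4⁻¹ ≡ 40 (mod 53), so λ ≡ 1·40 ≡ 40.
  x = λ² - 42 - 42 = 1600 - 84 ≡ 32; y = λ·(42 - 32) - 2 ≡ 27. → (32, 27)
2A = (32, 27).
Next 2B:
Repeated addition: build up to 2B.
2B: tangent at (38, 16): λ = (3·38² + 9)/(2·16) ≡ 48/32. 32⁻¹ ≡ 5 (mod 53), so λ ≡ 48·5 ≡ 28.
  x = λ² - 38 - 38 = 784 - 76 ≡ 19; y = λ·(38 - 19) - 16 ≡ 39. → (19, 39)
2B = (19, 39).
Finally 2A + 2B:
(32, 27) + (19, 39). λ = (39 - 27)/(19 - 32) ≡ 12/40 mod 53. 40⁻¹ ≡ 4 (mod 53), so λ ≡ 48.
  x = λ² - 32 - 19 = 2304 - 51 ≡ 27; y = λ·(32 - 27) - 27 ≡ 1. → (27, 1)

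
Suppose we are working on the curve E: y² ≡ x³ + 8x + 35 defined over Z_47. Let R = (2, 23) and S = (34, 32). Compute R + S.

(2, 23) + (34, 32). λ = (32 - 23)/(34 - 2) ≡ 9/32 mod 47. 32⁻¹ ≡ 25 (mod 47), so λ ≡ 37.
  x = λ² - 2 - 34 = 1369 - 36 ≡ 17; y = λ·(2 - 17) - 23 ≡ 33. → (17, 33)

(17, 33)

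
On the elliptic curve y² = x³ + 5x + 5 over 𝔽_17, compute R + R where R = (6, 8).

(7, 3)

tangent at (6, 8): λ = (3·6² + 5)/(2·8) ≡ 11/16. 16⁻¹ ≡ 16 (mod 17), so λ ≡ 11·16 ≡ 6.
  x = λ² - 6 - 6 = 36 - 12 ≡ 7; y = λ·(6 - 7) - 8 ≡ 3. → (7, 3)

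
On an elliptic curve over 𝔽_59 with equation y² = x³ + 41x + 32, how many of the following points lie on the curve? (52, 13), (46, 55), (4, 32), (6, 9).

3

(52, 13): 13² ≡ 51, rhs ≡ 51 → on.
(46, 55): 55² ≡ 16, rhs ≡ 16 → on.
(4, 32): 32² ≡ 21, rhs ≡ 24 → off.
(6, 9): 9² ≡ 22, rhs ≡ 22 → on.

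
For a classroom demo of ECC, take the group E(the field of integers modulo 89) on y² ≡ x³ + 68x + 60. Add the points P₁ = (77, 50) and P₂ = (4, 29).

(65, 1)

(77, 50) + (4, 29). λ = (29 - 50)/(4 - 77) ≡ 68/16 mod 89. 16⁻¹ ≡ 39 (mod 89), so λ ≡ 71.
  x = λ² - 77 - 4 = 5041 - 81 ≡ 65; y = λ·(77 - 65) - 50 ≡ 1. → (65, 1)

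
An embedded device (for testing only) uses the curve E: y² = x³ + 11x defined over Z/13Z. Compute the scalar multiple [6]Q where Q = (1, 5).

Double-and-add on 6 = (110)₂. Start with Q = (1, 5) for the leading 1-bit.
double: tangent at (1, 5): λ = (3·1² + 11)/(2·5) ≡ 1/10. 10⁻¹ ≡ 4 (mod 13) since 10·4 = 40 ≡ 1, so λ ≡ 1·4 ≡ 4.
  x = λ² - 1 - 1 = 16 - 2 ≡ 1; y = λ·(1 - 1) - 5 ≡ 8. → (1, 8)
add Q: (1, 8) + (1, 5): same x and y₁ ≡ -y₂, so the sum is ∞.
double: ∞ + ∞ = ∞ (identity).

O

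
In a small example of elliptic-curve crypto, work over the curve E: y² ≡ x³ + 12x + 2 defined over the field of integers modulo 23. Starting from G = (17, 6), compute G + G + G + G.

(14, 4)

Double-and-add on 4 = (100)₂. Start with G = (17, 6) for the leading 1-bit.
double: tangent at (17, 6): λ = (3·17² + 12)/(2·6) ≡ 5/12. 12⁻¹ ≡ 2 (mod 23), so λ ≡ 5·2 ≡ 10.
  x = λ² - 17 - 17 = 100 - 34 ≡ 20; y = λ·(17 - 20) - 6 ≡ 10. → (20, 10)
double: tangent at (20, 10): λ = (3·20² + 12)/(2·10) ≡ 16/20. 20⁻¹ ≡ 15 (mod 23) since 20·15 = 300 ≡ 1, so λ ≡ 16·15 ≡ 10.
  x = λ² - 20 - 20 = 100 - 40 ≡ 14; y = λ·(20 - 14) - 10 ≡ 4. → (14, 4)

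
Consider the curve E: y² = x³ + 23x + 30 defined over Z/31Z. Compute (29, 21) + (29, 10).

The two points share x = 29 and their y-coordinates satisfy 21 + 10 ≡ 0 (mod 31), so they are inverses. Their sum is the point at infinity.

O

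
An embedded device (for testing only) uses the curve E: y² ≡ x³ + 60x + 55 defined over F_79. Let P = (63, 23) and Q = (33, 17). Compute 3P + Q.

(73, 43)

First 3P:
Repeated addition: build up to 3P.
2P: tangent at (63, 23): λ = (3·63² + 60)/(2·23) ≡ 38/46. 46⁻¹ ≡ 67 (mod 79), so λ ≡ 38·67 ≡ 18.
  x = λ² - 63 - 63 = 324 - 126 ≡ 40; y = λ·(63 - 40) - 23 ≡ 75. → (40, 75)
3P: (40, 75) + (63, 23). λ = (23 - 75)/(63 - 40) ≡ 27/23 mod 79. 23⁻¹ ≡ 55 (mod 79), so λ ≡ 63.
  x = λ² - 40 - 63 = 3969 - 103 ≡ 74; y = λ·(40 - 74) - 75 ≡ 74. → (74, 74)
3P = (74, 74).
Finally 3P + Q:
(74, 74) + (33, 17). λ = (17 - 74)/(33 - 74) ≡ 22/38 mod 79. 38⁻¹ ≡ 52 (mod 79), so λ ≡ 38.
  x = λ² - 74 - 33 = 1444 - 107 ≡ 73; y = λ·(74 - 73) - 74 ≡ 43. → (73, 43)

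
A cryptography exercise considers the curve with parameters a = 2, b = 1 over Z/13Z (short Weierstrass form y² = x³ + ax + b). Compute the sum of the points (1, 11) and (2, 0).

(1, 11) + (2, 0). λ = (0 - 11)/(2 - 1) ≡ 2/1 mod 13. 1⁻¹ ≡ 1 (mod 13), so λ ≡ 2.
  x = λ² - 1 - 2 = 4 - 3 ≡ 1; y = λ·(1 - 1) - 11 ≡ 2. → (1, 2)

(1, 2)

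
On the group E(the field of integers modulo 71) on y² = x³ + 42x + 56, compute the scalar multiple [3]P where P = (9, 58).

Repeated addition: build up to 3P.
2P: tangent at (9, 58): λ = (3·9² + 42)/(2·58) ≡ 1/45. 45⁻¹ ≡ 30 (mod 71), so λ ≡ 1·30 ≡ 30.
  x = λ² - 9 - 9 = 900 - 18 ≡ 30; y = λ·(9 - 30) - 58 ≡ 22. → (30, 22)
3P: (30, 22) + (9, 58). λ = (58 - 22)/(9 - 30) ≡ 36/50 mod 71. 50⁻¹ ≡ 27 (mod 71), so λ ≡ 49.
  x = λ² - 30 - 9 = 2401 - 39 ≡ 19; y = λ·(30 - 19) - 22 ≡ 20. → (19, 20)

(19, 20)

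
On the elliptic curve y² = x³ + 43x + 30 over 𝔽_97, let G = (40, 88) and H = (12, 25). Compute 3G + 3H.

(44, 0)

First 3G:
Repeated addition: build up to 3G.
2G: tangent at (40, 88): λ = (3·40² + 43)/(2·88) ≡ 90/79. 79⁻¹ ≡ 70 (mod 97) since 79·70 = 5530 ≡ 1, so λ ≡ 90·70 ≡ 92.
  x = λ² - 40 - 40 = 8464 - 80 ≡ 42; y = λ·(40 - 42) - 88 ≡ 19. → (42, 19)
3G: (42, 19) + (40, 88). λ = (88 - 19)/(40 - 42) ≡ 69/95 mod 97. 95⁻¹ ≡ 48 (mod 97), so λ ≡ 14.
  x = λ² - 42 - 40 = 196 - 82 ≡ 17; y = λ·(42 - 17) - 19 ≡ 40. → (17, 40)
3G = (17, 40).
Next 3H:
Repeated addition: build up to 3H.
2H: tangent at (12, 25): λ = (3·12² + 43)/(2·25) ≡ 87/50. 50⁻¹ ≡ 33 (mod 97), so λ ≡ 87·33 ≡ 58.
  x = λ² - 12 - 12 = 3364 - 24 ≡ 42; y = λ·(12 - 42) - 25 ≡ 78. → (42, 78)
3H: (42, 78) + (12, 25). λ = (25 - 78)/(12 - 42) ≡ 44/67 mod 97. 67⁻¹ ≡ 42 (mod 97), so λ ≡ 5.
  x = λ² - 42 - 12 = 25 - 54 ≡ 68; y = λ·(42 - 68) - 78 ≡ 83. → (68, 83)
3H = (68, 83).
Finally 3G + 3H:
(17, 40) + (68, 83). λ = (83 - 40)/(68 - 17) ≡ 43/51 mod 97. 51⁻¹ ≡ 78 (mod 97), so λ ≡ 56.
  x = λ² - 17 - 68 = 3136 - 85 ≡ 44; y = λ·(17 - 44) - 40 ≡ 0. → (44, 0)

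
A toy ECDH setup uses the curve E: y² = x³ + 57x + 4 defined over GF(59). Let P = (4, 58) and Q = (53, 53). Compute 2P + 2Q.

First 2P:
Repeated addition: build up to 2P.
2P: tangent at (4, 58): λ = (3·4² + 57)/(2·58) ≡ 46/57. 57⁻¹ ≡ 29 (mod 59) since 57·29 = 1653 ≡ 1, so λ ≡ 46·29 ≡ 36.
  x = λ² - 4 - 4 = 1296 - 8 ≡ 49; y = λ·(4 - 49) - 58 ≡ 33. → (49, 33)
2P = (49, 33).
Next 2Q:
Repeated addition: build up to 2Q.
2Q: tangent at (53, 53): λ = (3·53² + 57)/(2·53) ≡ 47/47. 47⁻¹ ≡ 54 (mod 59) since 47·54 = 2538 ≡ 1, so λ ≡ 47·54 ≡ 1.
  x = λ² - 53 - 53 = 1 - 106 ≡ 13; y = λ·(53 - 13) - 53 ≡ 46. → (13, 46)
2Q = (13, 46).
Finally 2P + 2Q:
(49, 33) + (13, 46). λ = (46 - 33)/(13 - 49) ≡ 13/23 mod 59. 23⁻¹ ≡ 18 (mod 59) since 23·18 = 414 ≡ 1, so λ ≡ 57.
  x = λ² - 49 - 13 = 3249 - 62 ≡ 1; y = λ·(49 - 1) - 33 ≡ 48. → (1, 48)

(1, 48)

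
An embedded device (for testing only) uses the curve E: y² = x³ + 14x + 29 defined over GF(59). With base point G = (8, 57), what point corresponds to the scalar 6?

(20, 7)

Repeated addition: build up to 6G.
2G: tangent at (8, 57): λ = (3·8² + 14)/(2·57) ≡ 29/55. 55⁻¹ ≡ 44 (mod 59), so λ ≡ 29·44 ≡ 37.
  x = λ² - 8 - 8 = 1369 - 16 ≡ 55; y = λ·(8 - 55) - 57 ≡ 33. → (55, 33)
3G: (55, 33) + (8, 57). λ = (57 - 33)/(8 - 55) ≡ 24/12 mod 59. 12⁻¹ ≡ 5 (mod 59) since 12·5 = 60 ≡ 1, so λ ≡ 2.
  x = λ² - 55 - 8 = 4 - 63 ≡ 0; y = λ·(55 - 0) - 33 ≡ 18. → (0, 18)
4G: (0, 18) + (8, 57). λ = (57 - 18)/(8 - 0) ≡ 39/8 mod 59. 8⁻¹ ≡ 37 (mod 59), so λ ≡ 27.
  x = λ² - 0 - 8 = 729 - 8 ≡ 13; y = λ·(0 - 13) - 18 ≡ 44. → (13, 44)
5G: (13, 44) + (8, 57). λ = (57 - 44)/(8 - 13) ≡ 13/54 mod 59. 54⁻¹ ≡ 47 (mod 59) since 54·47 = 2538 ≡ 1, so λ ≡ 21.
  x = λ² - 13 - 8 = 441 - 21 ≡ 7; y = λ·(13 - 7) - 44 ≡ 23. → (7, 23)
6G: (7, 23) + (8, 57). λ = (57 - 23)/(8 - 7) ≡ 34/1 mod 59. 1⁻¹ ≡ 1 (mod 59), so λ ≡ 34.
  x = λ² - 7 - 8 = 1156 - 15 ≡ 20; y = λ·(7 - 20) - 23 ≡ 7. → (20, 7)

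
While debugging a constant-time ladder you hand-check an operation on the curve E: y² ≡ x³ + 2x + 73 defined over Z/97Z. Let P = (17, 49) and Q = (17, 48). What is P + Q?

The two points share x = 17 and their y-coordinates satisfy 49 + 48 ≡ 0 (mod 97), so they are inverses. Their sum is ∞.

O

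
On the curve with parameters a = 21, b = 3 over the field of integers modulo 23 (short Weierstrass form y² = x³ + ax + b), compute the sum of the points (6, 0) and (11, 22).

(18, 7)

(6, 0) + (11, 22). λ = (22 - 0)/(11 - 6) ≡ 22/5 mod 23. 5⁻¹ ≡ 14 (mod 23) since 5·14 = 70 ≡ 1, so λ ≡ 9.
  x = λ² - 6 - 11 = 81 - 17 ≡ 18; y = λ·(6 - 18) - 0 ≡ 7. → (18, 7)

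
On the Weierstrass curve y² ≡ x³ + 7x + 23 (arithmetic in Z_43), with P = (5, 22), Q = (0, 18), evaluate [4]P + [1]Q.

First 4P:
Double-and-add on 4 = (100)₂. Start with P = (5, 22) for the leading 1-bit.
double: tangent at (5, 22): λ = (3·5² + 7)/(2·22) ≡ 39/1. 1⁻¹ ≡ 1 (mod 43), so λ ≡ 39·1 ≡ 39.
  x = λ² - 5 - 5 = 1521 - 10 ≡ 6; y = λ·(5 - 6) - 22 ≡ 25. → (6, 25)
double: tangent at (6, 25): λ = (3·6² + 7)/(2·25) ≡ 29/7. 7⁻¹ ≡ 37 (mod 43) since 7·37 = 259 ≡ 1, so λ ≡ 29·37 ≡ 41.
  x = λ² - 6 - 6 = 1681 - 12 ≡ 35; y = λ·(6 - 35) - 25 ≡ 33. → (35, 33)
4P = (35, 33).
Finally 4P + Q:
(35, 33) + (0, 18). λ = (18 - 33)/(0 - 35) ≡ 28/8 mod 43. 8⁻¹ ≡ 27 (mod 43), so λ ≡ 25.
  x = λ² - 35 - 0 = 625 - 35 ≡ 31; y = λ·(35 - 31) - 33 ≡ 24. → (31, 24)

(31, 24)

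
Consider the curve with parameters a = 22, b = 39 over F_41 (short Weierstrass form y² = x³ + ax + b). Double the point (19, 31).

tangent at (19, 31): λ = (3·19² + 22)/(2·31) ≡ 39/21. 21⁻¹ ≡ 2 (mod 41), so λ ≡ 39·2 ≡ 37.
  x = λ² - 19 - 19 = 1369 - 38 ≡ 19; y = λ·(19 - 19) - 31 ≡ 10. → (19, 10)

(19, 10)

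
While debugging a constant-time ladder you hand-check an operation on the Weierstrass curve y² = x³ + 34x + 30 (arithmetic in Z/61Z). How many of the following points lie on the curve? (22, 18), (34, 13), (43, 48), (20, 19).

2

(22, 18): 18² ≡ 19, rhs ≡ 19 → on.
(34, 13): 13² ≡ 47, rhs ≡ 47 → on.
(43, 48): 48² ≡ 47, rhs ≡ 52 → off.
(20, 19): 19² ≡ 56, rhs ≡ 48 → off.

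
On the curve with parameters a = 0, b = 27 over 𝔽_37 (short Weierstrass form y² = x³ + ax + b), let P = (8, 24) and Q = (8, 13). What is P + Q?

The two points share x = 8 and their y-coordinates satisfy 24 + 13 ≡ 0 (mod 37), so they are inverses. Their sum is the point at infinity.

O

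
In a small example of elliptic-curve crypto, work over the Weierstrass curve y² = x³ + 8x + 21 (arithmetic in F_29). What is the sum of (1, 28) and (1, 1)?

O

The two points share x = 1 and their y-coordinates satisfy 28 + 1 ≡ 0 (mod 29), so they are inverses. Their sum is the point at infinity.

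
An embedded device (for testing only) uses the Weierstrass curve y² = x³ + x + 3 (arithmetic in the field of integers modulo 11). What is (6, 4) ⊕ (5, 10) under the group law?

(3, 0)

(6, 4) + (5, 10). λ = (10 - 4)/(5 - 6) ≡ 6/10 mod 11. 10⁻¹ ≡ 10 (mod 11), so λ ≡ 5.
  x = λ² - 6 - 5 = 25 - 11 ≡ 3; y = λ·(6 - 3) - 4 ≡ 0. → (3, 0)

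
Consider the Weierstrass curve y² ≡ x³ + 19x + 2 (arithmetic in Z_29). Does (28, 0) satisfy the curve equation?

y² = 0² ≡ 0; x³ + 19x + 2 = 22486 ≡ 11 (mod 29). 0 ≠ 11.

no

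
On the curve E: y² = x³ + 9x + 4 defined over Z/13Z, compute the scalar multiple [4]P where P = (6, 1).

Double-and-add on 4 = (100)₂. Start with P = (6, 1) for the leading 1-bit.
double: tangent at (6, 1): λ = (3·6² + 9)/(2·1) ≡ 0/2. 2⁻¹ ≡ 7 (mod 13) since 2·7 = 14 ≡ 1, so λ ≡ 0·7 ≡ 0.
  x = λ² - 6 - 6 = 0 - 12 ≡ 1; y = λ·(6 - 1) - 1 ≡ 12. → (1, 12)
double: tangent at (1, 12): λ = (3·1² + 9)/(2·12) ≡ 12/11. 11⁻¹ ≡ 6 (mod 13) since 11·6 = 66 ≡ 1, so λ ≡ 12·6 ≡ 7.
  x = λ² - 1 - 1 = 49 - 2 ≡ 8; y = λ·(1 - 8) - 12 ≡ 4. → (8, 4)

(8, 4)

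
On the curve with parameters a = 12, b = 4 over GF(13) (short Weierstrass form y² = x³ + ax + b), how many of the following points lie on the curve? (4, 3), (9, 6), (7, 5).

0

(4, 3): 3² ≡ 9, rhs ≡ 12 → off.
(9, 6): 6² ≡ 10, rhs ≡ 9 → off.
(7, 5): 5² ≡ 12, rhs ≡ 2 → off.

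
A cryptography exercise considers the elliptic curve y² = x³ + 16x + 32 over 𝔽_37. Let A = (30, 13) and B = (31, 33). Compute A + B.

(6, 23)

(30, 13) + (31, 33). λ = (33 - 13)/(31 - 30) ≡ 20/1 mod 37. 1⁻¹ ≡ 1 (mod 37), so λ ≡ 20.
  x = λ² - 30 - 31 = 400 - 61 ≡ 6; y = λ·(30 - 6) - 13 ≡ 23. → (6, 23)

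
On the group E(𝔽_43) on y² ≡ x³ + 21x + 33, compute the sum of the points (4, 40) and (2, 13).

(15, 5)

(4, 40) + (2, 13). λ = (13 - 40)/(2 - 4) ≡ 16/41 mod 43. 41⁻¹ ≡ 21 (mod 43), so λ ≡ 35.
  x = λ² - 4 - 2 = 1225 - 6 ≡ 15; y = λ·(4 - 15) - 40 ≡ 5. → (15, 5)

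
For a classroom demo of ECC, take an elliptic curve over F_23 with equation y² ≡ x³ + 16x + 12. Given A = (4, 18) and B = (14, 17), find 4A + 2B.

(2, 12)

First 4A:
Repeated addition: build up to 4A.
2A: tangent at (4, 18): λ = (3·4² + 16)/(2·18) ≡ 18/13. 13⁻¹ ≡ 16 (mod 23), so λ ≡ 18·16 ≡ 12.
  x = λ² - 4 - 4 = 144 - 8 ≡ 21; y = λ·(4 - 21) - 18 ≡ 8. → (21, 8)
3A: (21, 8) + (4, 18). λ = (18 - 8)/(4 - 21) ≡ 10/6 mod 23. 6⁻¹ ≡ 4 (mod 23), so λ ≡ 17.
  x = λ² - 21 - 4 = 289 - 25 ≡ 11; y = λ·(21 - 11) - 8 ≡ 1. → (11, 1)
4A: (11, 1) + (4, 18). λ = (18 - 1)/(4 - 11) ≡ 17/16 mod 23. 16⁻¹ ≡ 13 (mod 23) since 16·13 = 208 ≡ 1, so λ ≡ 14.
  x = λ² - 11 - 4 = 196 - 15 ≡ 20; y = λ·(11 - 20) - 1 ≡ 11. → (20, 11)
4A = (20, 11).
Next 2B:
Repeated addition: build up to 2B.
2B: tangent at (14, 17): λ = (3·14² + 16)/(2·17) ≡ 6/11. 11⁻¹ ≡ 21 (mod 23) since 11·21 = 231 ≡ 1, so λ ≡ 6·21 ≡ 11.
  x = λ² - 14 - 14 = 121 - 28 ≡ 1; y = λ·(14 - 1) - 17 ≡ 11. → (1, 11)
2B = (1, 11).
Finally 4A + 2B:
(20, 11) + (1, 11). λ = (11 - 11)/(1 - 20) ≡ 0/4 mod 23. 4⁻¹ ≡ 6 (mod 23) since 4·6 = 24 ≡ 1, so λ ≡ 0.
  x = λ² - 20 - 1 = 0 - 21 ≡ 2; y = λ·(20 - 2) - 11 ≡ 12. → (2, 12)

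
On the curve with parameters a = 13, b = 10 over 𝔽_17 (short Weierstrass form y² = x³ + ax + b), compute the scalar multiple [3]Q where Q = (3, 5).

(13, 8)

Repeated addition: build up to 3Q.
2Q: tangent at (3, 5): λ = (3·3² + 13)/(2·5) ≡ 6/10. 10⁻¹ ≡ 12 (mod 17), so λ ≡ 6·12 ≡ 4.
  x = λ² - 3 - 3 = 16 - 6 ≡ 10; y = λ·(3 - 10) - 5 ≡ 1. → (10, 1)
3Q: (10, 1) + (3, 5). λ = (5 - 1)/(3 - 10) ≡ 4/10 mod 17. 10⁻¹ ≡ 12 (mod 17), so λ ≡ 14.
  x = λ² - 10 - 3 = 196 - 13 ≡ 13; y = λ·(10 - 13) - 1 ≡ 8. → (13, 8)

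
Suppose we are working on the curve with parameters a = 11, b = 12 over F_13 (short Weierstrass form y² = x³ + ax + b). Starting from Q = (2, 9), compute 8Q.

O

Repeated addition: build up to 8Q.
2Q: tangent at (2, 9): λ = (3·2² + 11)/(2·9) ≡ 10/5. 5⁻¹ ≡ 8 (mod 13), so λ ≡ 10·8 ≡ 2.
  x = λ² - 2 - 2 = 4 - 4 ≡ 0; y = λ·(2 - 0) - 9 ≡ 8. → (0, 8)
3Q: (0, 8) + (2, 9). λ = (9 - 8)/(2 - 0) ≡ 1/2 mod 13. 2⁻¹ ≡ 7 (mod 13) since 2·7 = 14 ≡ 1, so λ ≡ 7.
  x = λ² - 0 - 2 = 49 - 2 ≡ 8; y = λ·(0 - 8) - 8 ≡ 1. → (8, 1)
4Q: (8, 1) + (2, 9). λ = (9 - 1)/(2 - 8) ≡ 8/7 mod 13. 7⁻¹ ≡ 2 (mod 13) since 7·2 = 14 ≡ 1, so λ ≡ 3.
  x = λ² - 8 - 2 = 9 - 10 ≡ 12; y = λ·(8 - 12) - 1 ≡ 0. → (12, 0)
5Q: (12, 0) + (2, 9). λ = (9 - 0)/(2 - 12) ≡ 9/3 mod 13. 3⁻¹ ≡ 9 (mod 13), so λ ≡ 3.
  x = λ² - 12 - 2 = 9 - 14 ≡ 8; y = λ·(12 - 8) - 0 ≡ 12. → (8, 12)
6Q: (8, 12) + (2, 9). λ = (9 - 12)/(2 - 8) ≡ 10/7 mod 13. 7⁻¹ ≡ 2 (mod 13), so λ ≡ 7.
  x = λ² - 8 - 2 = 49 - 10 ≡ 0; y = λ·(8 - 0) - 12 ≡ 5. → (0, 5)
7Q: (0, 5) + (2, 9). λ = (9 - 5)/(2 - 0) ≡ 4/2 mod 13. 2⁻¹ ≡ 7 (mod 13) since 2·7 = 14 ≡ 1, so λ ≡ 2.
  x = λ² - 0 - 2 = 4 - 2 ≡ 2; y = λ·(0 - 2) - 5 ≡ 4. → (2, 4)
8Q: (2, 4) + (2, 9): same x and y₁ ≡ -y₂, so the sum is O.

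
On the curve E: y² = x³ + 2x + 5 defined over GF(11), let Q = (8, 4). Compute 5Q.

Repeated addition: build up to 5Q.
2Q: tangent at (8, 4): λ = (3·8² + 2)/(2·4) ≡ 7/8. 8⁻¹ ≡ 7 (mod 11) since 8·7 = 56 ≡ 1, so λ ≡ 7·7 ≡ 5.
  x = λ² - 8 - 8 = 25 - 16 ≡ 9; y = λ·(8 - 9) - 4 ≡ 2. → (9, 2)
3Q: (9, 2) + (8, 4). λ = (4 - 2)/(8 - 9) ≡ 2/10 mod 11. 10⁻¹ ≡ 10 (mod 11), so λ ≡ 9.
  x = λ² - 9 - 8 = 81 - 17 ≡ 9; y = λ·(9 - 9) - 2 ≡ 9. → (9, 9)
4Q: (9, 9) + (8, 4). λ = (4 - 9)/(8 - 9) ≡ 6/10 mod 11. 10⁻¹ ≡ 10 (mod 11), so λ ≡ 5.
  x = λ² - 9 - 8 = 25 - 17 ≡ 8; y = λ·(9 - 8) - 9 ≡ 7. → (8, 7)
5Q: (8, 7) + (8, 4): same x and y₁ ≡ -y₂, so the sum is ∞.

O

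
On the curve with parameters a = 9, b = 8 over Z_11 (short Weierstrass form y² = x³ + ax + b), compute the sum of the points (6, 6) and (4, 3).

(6, 6) + (4, 3). λ = (3 - 6)/(4 - 6) ≡ 8/9 mod 11. 9⁻¹ ≡ 5 (mod 11) since 9·5 = 45 ≡ 1, so λ ≡ 7.
  x = λ² - 6 - 4 = 49 - 10 ≡ 6; y = λ·(6 - 6) - 6 ≡ 5. → (6, 5)

(6, 5)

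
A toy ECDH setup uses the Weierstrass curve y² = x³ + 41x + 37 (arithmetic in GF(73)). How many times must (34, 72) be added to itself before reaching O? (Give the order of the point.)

2P: tangent at (34, 72): λ = (3·34² + 41)/(2·72) ≡ 5/71. 71⁻¹ ≡ 36 (mod 73), so λ ≡ 5·36 ≡ 34.
  x = λ² - 34 - 34 = 1156 - 68 ≡ 66; y = λ·(34 - 66) - 72 ≡ 8. → (66, 8)
3P: (66, 8) + (34, 72). λ = (72 - 8)/(34 - 66) ≡ 64/41 mod 73. 41⁻¹ ≡ 57 (mod 73) since 41·57 = 2337 ≡ 1, so λ ≡ 71.
  x = λ² - 66 - 34 = 5041 - 100 ≡ 50; y = λ·(66 - 50) - 8 ≡ 33. → (50, 33)
4P: (50, 33) + (34, 72). λ = (72 - 33)/(34 - 50) ≡ 39/57 mod 73. 57⁻¹ ≡ 41 (mod 73) since 57·41 = 2337 ≡ 1, so λ ≡ 66.
  x = λ² - 50 - 34 = 4356 - 84 ≡ 38; y = λ·(50 - 38) - 33 ≡ 29. → (38, 29)
5P: (38, 29) + (34, 72). λ = (72 - 29)/(34 - 38) ≡ 43/69 mod 73. 69⁻¹ ≡ 18 (mod 73), so λ ≡ 44.
  x = λ² - 38 - 34 = 1936 - 72 ≡ 39; y = λ·(38 - 39) - 29 ≡ 0. → (39, 0)
6P: (39, 0) + (34, 72). λ = (72 - 0)/(34 - 39) ≡ 72/68 mod 73. 68⁻¹ ≡ 29 (mod 73) since 68·29 = 1972 ≡ 1, so λ ≡ 44.
  x = λ² - 39 - 34 = 1936 - 73 ≡ 38; y = λ·(39 - 38) - 0 ≡ 44. → (38, 44)
7P: (38, 44) + (34, 72). λ = (72 - 44)/(34 - 38) ≡ 28/69 mod 73. 69⁻¹ ≡ 18 (mod 73) since 69·18 = 1242 ≡ 1, so λ ≡ 66.
  x = λ² - 38 - 34 = 4356 - 72 ≡ 50; y = λ·(38 - 50) - 44 ≡ 40. → (50, 40)
8P: (50, 40) + (34, 72). λ = (72 - 40)/(34 - 50) ≡ 32/57 mod 73. 57⁻¹ ≡ 41 (mod 73) since 57·41 = 2337 ≡ 1, so λ ≡ 71.
  x = λ² - 50 - 34 = 5041 - 84 ≡ 66; y = λ·(50 - 66) - 40 ≡ 65. → (66, 65)
9P: (66, 65) + (34, 72). λ = (72 - 65)/(34 - 66) ≡ 7/41 mod 73. 41⁻¹ ≡ 57 (mod 73), so λ ≡ 34.
  x = λ² - 66 - 34 = 1156 - 100 ≡ 34; y = λ·(66 - 34) - 65 ≡ 1. → (34, 1)
10P: (34, 1) + (34, 72): same x and y₁ ≡ -y₂, so the sum is O.
10P = O, so the order is 10.

10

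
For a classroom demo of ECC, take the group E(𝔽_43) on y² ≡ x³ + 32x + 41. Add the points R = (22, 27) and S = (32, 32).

(22, 27) + (32, 32). λ = (32 - 27)/(32 - 22) ≡ 5/10 mod 43. 10⁻¹ ≡ 13 (mod 43) since 10·13 = 130 ≡ 1, so λ ≡ 22.
  x = λ² - 22 - 32 = 484 - 54 ≡ 0; y = λ·(22 - 0) - 27 ≡ 27. → (0, 27)

(0, 27)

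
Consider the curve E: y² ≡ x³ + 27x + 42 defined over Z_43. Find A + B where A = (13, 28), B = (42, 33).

(13, 28) + (42, 33). λ = (33 - 28)/(42 - 13) ≡ 5/29 mod 43. 29⁻¹ ≡ 3 (mod 43), so λ ≡ 15.
  x = λ² - 13 - 42 = 225 - 55 ≡ 41; y = λ·(13 - 41) - 28 ≡ 25. → (41, 25)

(41, 25)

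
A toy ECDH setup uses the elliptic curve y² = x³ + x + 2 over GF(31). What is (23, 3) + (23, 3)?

(1, 2)

tangent at (23, 3): λ = (3·23² + 1)/(2·3) ≡ 7/6. 6⁻¹ ≡ 26 (mod 31) since 6·26 = 156 ≡ 1, so λ ≡ 7·26 ≡ 27.
  x = λ² - 23 - 23 = 729 - 46 ≡ 1; y = λ·(23 - 1) - 3 ≡ 2. → (1, 2)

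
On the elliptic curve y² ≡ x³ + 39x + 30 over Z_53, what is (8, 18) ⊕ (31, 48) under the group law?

(8, 18) + (31, 48). λ = (48 - 18)/(31 - 8) ≡ 30/23 mod 53. 23⁻¹ ≡ 30 (mod 53), so λ ≡ 52.
  x = λ² - 8 - 31 = 2704 - 39 ≡ 15; y = λ·(8 - 15) - 18 ≡ 42. → (15, 42)

(15, 42)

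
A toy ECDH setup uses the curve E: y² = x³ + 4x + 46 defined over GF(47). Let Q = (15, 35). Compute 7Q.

Double-and-add on 7 = (111)₂. Start with Q = (15, 35) for the leading 1-bit.
double: tangent at (15, 35): λ = (3·15² + 4)/(2·35) ≡ 21/23. 23⁻¹ ≡ 45 (mod 47), so λ ≡ 21·45 ≡ 5.
  x = λ² - 15 - 15 = 25 - 30 ≡ 42; y = λ·(15 - 42) - 35 ≡ 18. → (42, 18)
add Q: (42, 18) + (15, 35). λ = (35 - 18)/(15 - 42) ≡ 17/20 mod 47. 20⁻¹ ≡ 40 (mod 47) since 20·40 = 800 ≡ 1, so λ ≡ 22.
  x = λ² - 42 - 15 = 484 - 57 ≡ 4; y = λ·(42 - 4) - 18 ≡ 19. → (4, 19)
double: tangent at (4, 19): λ = (3·4² + 4)/(2·19) ≡ 5/38. 38⁻¹ ≡ 26 (mod 47) since 38·26 = 988 ≡ 1, so λ ≡ 5·26 ≡ 36.
  x = λ² - 4 - 4 = 1296 - 8 ≡ 19; y = λ·(4 - 19) - 19 ≡ 5. → (19, 5)
add Q: (19, 5) + (15, 35). λ = (35 - 5)/(15 - 19) ≡ 30/43 mod 47. 43⁻¹ ≡ 35 (mod 47), so λ ≡ 16.
  x = λ² - 19 - 15 = 256 - 34 ≡ 34; y = λ·(19 - 34) - 5 ≡ 37. → (34, 37)

(34, 37)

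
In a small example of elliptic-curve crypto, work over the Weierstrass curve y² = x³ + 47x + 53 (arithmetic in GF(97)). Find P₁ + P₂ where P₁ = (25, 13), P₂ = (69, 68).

(25, 13) + (69, 68). λ = (68 - 13)/(69 - 25) ≡ 55/44 mod 97. 44⁻¹ ≡ 86 (mod 97), so λ ≡ 74.
  x = λ² - 25 - 69 = 5476 - 94 ≡ 47; y = λ·(25 - 47) - 13 ≡ 8. → (47, 8)

(47, 8)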